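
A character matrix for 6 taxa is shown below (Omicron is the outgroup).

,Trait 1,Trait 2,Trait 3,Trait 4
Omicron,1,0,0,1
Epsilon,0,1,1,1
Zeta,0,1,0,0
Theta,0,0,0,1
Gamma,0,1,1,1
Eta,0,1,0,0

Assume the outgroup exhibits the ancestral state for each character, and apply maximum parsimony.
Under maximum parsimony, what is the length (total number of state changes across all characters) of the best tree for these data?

Character polarity is set by the outgroup: the derived state is whichever differs from the outgroup's state, so for Trait 1, Trait 4 the derived state is '0', and for the remaining characters it is '1'.
Trait 1 (derived state '0') is shared by all ingroup taxa — unites the whole ingroup.
Only Epsilon, Eta, Gamma, and Zeta show the derived state '1' for Trait 2, supporting them as a clade.
Only Epsilon and Gamma show the derived state '1' for Trait 3, supporting them as a clade.
Only Eta and Zeta show the derived state '0' for Trait 4, supporting them as a clade.
Most parsimonious ingroup topology: (((Epsilon,Gamma),(Zeta,Eta)),Theta).
Changes per character on this tree: Trait 1: 1; Trait 2: 1; Trait 3: 1; Trait 4: 1.
Total = 4.

4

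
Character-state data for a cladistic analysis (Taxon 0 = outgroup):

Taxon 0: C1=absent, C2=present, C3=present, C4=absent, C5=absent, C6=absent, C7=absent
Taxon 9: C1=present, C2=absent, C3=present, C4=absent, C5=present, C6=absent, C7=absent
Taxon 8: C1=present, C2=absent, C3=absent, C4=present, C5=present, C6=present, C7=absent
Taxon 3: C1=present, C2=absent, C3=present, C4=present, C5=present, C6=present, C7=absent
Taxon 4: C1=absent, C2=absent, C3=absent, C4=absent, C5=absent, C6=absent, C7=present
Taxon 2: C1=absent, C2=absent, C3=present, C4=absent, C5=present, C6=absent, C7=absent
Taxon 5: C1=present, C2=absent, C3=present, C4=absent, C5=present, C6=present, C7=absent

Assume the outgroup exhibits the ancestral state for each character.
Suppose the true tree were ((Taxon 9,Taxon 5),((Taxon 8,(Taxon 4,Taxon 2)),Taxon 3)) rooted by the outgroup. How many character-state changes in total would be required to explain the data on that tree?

Map each character onto ((Taxon 9,Taxon 5),((Taxon 8,(Taxon 4,Taxon 2)),Taxon 3)) (rooted by Taxon 0) and count the minimum state changes it requires (Fitch parsimony):
C1: 2; C2: 1; C3: 2; C4: 2; C5: 2; C6: 3; C7: 1.
Total tree length = 13.

13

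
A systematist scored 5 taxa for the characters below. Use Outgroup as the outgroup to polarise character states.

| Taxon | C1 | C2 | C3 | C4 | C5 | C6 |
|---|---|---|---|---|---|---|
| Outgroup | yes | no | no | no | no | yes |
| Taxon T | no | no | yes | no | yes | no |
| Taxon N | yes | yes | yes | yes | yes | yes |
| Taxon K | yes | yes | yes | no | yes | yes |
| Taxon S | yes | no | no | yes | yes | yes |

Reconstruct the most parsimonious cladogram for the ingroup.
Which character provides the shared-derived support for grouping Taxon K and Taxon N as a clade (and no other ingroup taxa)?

Character polarity is set by the outgroup: the derived state is whichever differs from the outgroup's state, so for C1, C6 the derived state is 'no', and for the remaining characters it is 'yes'.
C1 (derived state 'no') is unique to Taxon T (autapomorphy; uninformative for grouping).
C2 (derived state 'yes') is shared by Taxon K and Taxon N — a synapomorphy uniting that clade.
C3 (derived state 'yes') is shared by Taxon K, Taxon N, and Taxon T — a synapomorphy uniting that clade.
C4 (state 'yes') occurs in Taxon N and Taxon S but conflicts with the nesting implied by the other characters — most parsimoniously interpreted as homoplasy.
C5 (derived state 'yes') is shared by all ingroup taxa — unites the whole ingroup.
C6: derived state 'no' in Taxon T only — an autapomorphy, so it tells us nothing about relationships among taxa.
Most parsimonious ingroup topology: ((Taxon T,(Taxon N,Taxon K)),Taxon S).
The clade {Taxon K, Taxon N} is supported by C2: its derived state 'yes' occurs in exactly those taxa and in no other taxon (including the outgroup).

C2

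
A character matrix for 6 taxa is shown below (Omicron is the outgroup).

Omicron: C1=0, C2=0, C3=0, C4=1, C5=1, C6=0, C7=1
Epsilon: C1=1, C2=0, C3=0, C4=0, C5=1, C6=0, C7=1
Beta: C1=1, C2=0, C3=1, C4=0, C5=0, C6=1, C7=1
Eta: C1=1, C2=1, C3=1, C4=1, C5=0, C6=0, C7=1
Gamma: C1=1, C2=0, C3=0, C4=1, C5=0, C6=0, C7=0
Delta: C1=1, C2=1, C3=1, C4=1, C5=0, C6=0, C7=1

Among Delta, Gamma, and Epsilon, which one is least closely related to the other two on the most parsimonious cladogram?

Epsilon

Character polarity is set by the outgroup: the derived state is whichever differs from the outgroup's state, so for C4, C5, C7 the derived state is '0', and for the remaining characters it is '1'.
C1 (derived state '1') is shared by all ingroup taxa — unites the whole ingroup.
C2: derived state '1' in Delta and Eta only — synapomorphy for {Delta, Eta}.
Only Beta, Delta, and Eta show the derived state '1' for C3, supporting them as a clade.
C4 (state '0') occurs in Beta and Epsilon but conflicts with the nesting implied by the other characters — most parsimoniously interpreted as homoplasy.
Only Beta, Delta, Eta, and Gamma show the derived state '0' for C5, supporting them as a clade.
C6: derived state '1' in Beta only — an autapomorphy, so it tells us nothing about relationships among taxa.
C7: derived state '0' in Gamma only — an autapomorphy, so it tells us nothing about relationships among taxa.
Most parsimonious ingroup topology: (Epsilon,((Beta,(Eta,Delta)),Gamma)).
Delta and Gamma share a more recent common ancestor with each other than either does with Epsilon, so Epsilon is the least closely related of the three.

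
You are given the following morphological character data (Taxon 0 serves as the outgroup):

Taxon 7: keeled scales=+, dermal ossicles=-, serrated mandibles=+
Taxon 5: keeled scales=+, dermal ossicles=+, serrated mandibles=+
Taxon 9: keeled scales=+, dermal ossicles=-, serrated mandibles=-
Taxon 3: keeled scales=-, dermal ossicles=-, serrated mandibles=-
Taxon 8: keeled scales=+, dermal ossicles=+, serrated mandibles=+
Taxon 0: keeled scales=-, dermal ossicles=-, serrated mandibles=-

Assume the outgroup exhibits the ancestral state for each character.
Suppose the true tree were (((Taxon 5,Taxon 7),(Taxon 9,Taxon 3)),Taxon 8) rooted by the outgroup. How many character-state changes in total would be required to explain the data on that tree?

6

Map each character onto (((Taxon 5,Taxon 7),(Taxon 9,Taxon 3)),Taxon 8) (rooted by Taxon 0) and count the minimum state changes it requires (Fitch parsimony):
keeled scales: 2; dermal ossicles: 2; serrated mandibles: 2.
Total tree length = 6.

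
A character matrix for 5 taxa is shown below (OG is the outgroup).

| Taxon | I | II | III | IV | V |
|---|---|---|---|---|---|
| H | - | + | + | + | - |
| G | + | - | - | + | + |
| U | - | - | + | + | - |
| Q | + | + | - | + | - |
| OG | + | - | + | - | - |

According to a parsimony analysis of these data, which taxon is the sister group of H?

Character polarity is set by the outgroup: the derived state is whichever differs from the outgroup's state, so for I, III the derived state is '-', and for the remaining characters it is '+'.
I (derived state '-') is shared by H and U — a synapomorphy uniting that clade.
II groups H and Q, which is incompatible with the clades supported by the remaining characters; treating it as convergent (homoplasy) costs fewer steps than any alternative tree.
Only G and Q show the derived state '-' for III, supporting them as a clade.
IV (derived state '+') is shared by all ingroup taxa — unites the whole ingroup.
V: derived state '+' in G only — an autapomorphy, so it tells us nothing about relationships among taxa.
Most parsimonious ingroup topology: ((H,U),(G,Q)).
H and U form a cherry on this tree, so they are sister taxa.

U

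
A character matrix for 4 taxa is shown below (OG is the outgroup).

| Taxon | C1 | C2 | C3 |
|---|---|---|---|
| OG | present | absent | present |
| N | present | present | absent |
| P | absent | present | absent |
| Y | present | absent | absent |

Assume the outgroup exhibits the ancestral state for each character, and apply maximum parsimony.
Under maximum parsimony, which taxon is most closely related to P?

Character polarity is set by the outgroup: the derived state is whichever differs from the outgroup's state, so for C1, C3 the derived state is 'absent', and for the remaining characters it is 'present'.
C1: derived state 'absent' in P only — an autapomorphy, so it tells us nothing about relationships among taxa.
C2: derived state 'present' in N and P only — synapomorphy for {N, P}.
C3 (derived state 'absent') is shared by all ingroup taxa — unites the whole ingroup.
Most parsimonious ingroup topology: ((N,P),Y).
P and N form a cherry on this tree, so they are sister taxa.

N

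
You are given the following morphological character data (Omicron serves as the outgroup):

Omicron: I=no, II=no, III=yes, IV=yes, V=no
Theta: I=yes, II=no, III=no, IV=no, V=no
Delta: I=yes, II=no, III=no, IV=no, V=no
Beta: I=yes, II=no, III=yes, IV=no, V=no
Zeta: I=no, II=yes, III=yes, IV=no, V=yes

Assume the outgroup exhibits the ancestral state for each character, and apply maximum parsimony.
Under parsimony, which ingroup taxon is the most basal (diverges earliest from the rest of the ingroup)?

Character polarity is set by the outgroup: the derived state is whichever differs from the outgroup's state, so for III, IV the derived state is 'no', and for the remaining characters it is 'yes'.
Only Beta, Delta, and Theta show the derived state 'yes' for I, supporting them as a clade.
II (derived state 'yes') is unique to Zeta (autapomorphy; uninformative for grouping).
III (derived state 'no') is shared by Delta and Theta — a synapomorphy uniting that clade.
All ingroup taxa share the derived state 'no' for IV; it defines the ingroup but does not resolve relationships within it.
V: derived state 'yes' in Zeta only — an autapomorphy, so it tells us nothing about relationships among taxa.
Most parsimonious ingroup topology: (((Theta,Delta),Beta),Zeta).
Zeta is sister to the clade containing all other ingroup taxa, so it is the earliest-diverging (most basal) ingroup lineage.

Zeta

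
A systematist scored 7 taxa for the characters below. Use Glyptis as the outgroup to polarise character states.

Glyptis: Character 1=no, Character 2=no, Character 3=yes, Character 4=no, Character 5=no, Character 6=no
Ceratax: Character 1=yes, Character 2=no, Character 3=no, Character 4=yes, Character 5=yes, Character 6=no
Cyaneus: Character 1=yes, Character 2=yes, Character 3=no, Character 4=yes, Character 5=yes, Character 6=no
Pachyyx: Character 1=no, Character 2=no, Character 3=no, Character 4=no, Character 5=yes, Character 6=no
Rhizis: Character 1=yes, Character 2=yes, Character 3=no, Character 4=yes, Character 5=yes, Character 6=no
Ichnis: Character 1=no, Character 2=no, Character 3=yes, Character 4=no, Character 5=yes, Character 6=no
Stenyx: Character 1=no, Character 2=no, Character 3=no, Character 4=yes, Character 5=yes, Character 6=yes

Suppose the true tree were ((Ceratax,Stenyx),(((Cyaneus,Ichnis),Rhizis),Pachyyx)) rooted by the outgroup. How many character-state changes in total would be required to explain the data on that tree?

12

Map each character onto ((Ceratax,Stenyx),(((Cyaneus,Ichnis),Rhizis),Pachyyx)) (rooted by Glyptis) and count the minimum state changes it requires (Fitch parsimony):
Character 1: 3; Character 2: 2; Character 3: 2; Character 4: 3; Character 5: 1; Character 6: 1.
Total tree length = 12.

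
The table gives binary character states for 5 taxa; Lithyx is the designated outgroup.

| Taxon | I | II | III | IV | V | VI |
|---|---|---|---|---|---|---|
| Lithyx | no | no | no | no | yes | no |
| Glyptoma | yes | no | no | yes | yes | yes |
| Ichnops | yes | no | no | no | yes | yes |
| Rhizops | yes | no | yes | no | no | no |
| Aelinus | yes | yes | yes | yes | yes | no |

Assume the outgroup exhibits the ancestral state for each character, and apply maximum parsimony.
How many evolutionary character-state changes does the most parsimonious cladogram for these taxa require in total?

7

Character polarity is set by the outgroup: the derived state is whichever differs from the outgroup's state, so for V the derived state is 'no', and for the remaining characters it is 'yes'.
All ingroup taxa share the derived state 'yes' for I; it defines the ingroup but does not resolve relationships within it.
II (derived state 'yes') is unique to Aelinus (autapomorphy; uninformative for grouping).
III: derived state 'yes' in Aelinus and Rhizops only — synapomorphy for {Aelinus, Rhizops}.
IV (state 'yes') occurs in Aelinus and Glyptoma but conflicts with the nesting implied by the other characters — most parsimoniously interpreted as homoplasy.
V: derived state 'no' in Rhizops only — an autapomorphy, so it tells us nothing about relationships among taxa.
VI (derived state 'yes') is shared by Glyptoma and Ichnops — a synapomorphy uniting that clade.
Most parsimonious ingroup topology: ((Glyptoma,Ichnops),(Rhizops,Aelinus)).
Changes per character on this tree: I: 1; II: 1; III: 1; IV: 2; V: 1; VI: 1.
Total = 7.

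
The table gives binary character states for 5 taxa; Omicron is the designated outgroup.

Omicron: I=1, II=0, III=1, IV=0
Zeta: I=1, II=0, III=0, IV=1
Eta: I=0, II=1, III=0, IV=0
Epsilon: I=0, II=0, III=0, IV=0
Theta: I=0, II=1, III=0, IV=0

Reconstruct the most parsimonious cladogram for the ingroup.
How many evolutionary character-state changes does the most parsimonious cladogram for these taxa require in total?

4

Character polarity is set by the outgroup: the derived state is whichever differs from the outgroup's state, so for I, III the derived state is '0', and for the remaining characters it is '1'.
I (derived state '0') is shared by Epsilon, Eta, and Theta — a synapomorphy uniting that clade.
Only Eta and Theta show the derived state '1' for II, supporting them as a clade.
III (derived state '0') is shared by all ingroup taxa — unites the whole ingroup.
IV (derived state '1') is unique to Zeta (autapomorphy; uninformative for grouping).
Most parsimonious ingroup topology: (Zeta,((Eta,Theta),Epsilon)).
Changes per character on this tree: I: 1; II: 1; III: 1; IV: 1.
Total = 4.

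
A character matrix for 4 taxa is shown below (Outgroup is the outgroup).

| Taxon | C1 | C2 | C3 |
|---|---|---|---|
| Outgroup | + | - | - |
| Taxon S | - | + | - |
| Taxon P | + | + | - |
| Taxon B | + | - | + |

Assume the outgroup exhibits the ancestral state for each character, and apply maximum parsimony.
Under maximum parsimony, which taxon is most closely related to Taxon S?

Character polarity is set by the outgroup: the derived state is whichever differs from the outgroup's state, so for C1 the derived state is '-', and for the remaining characters it is '+'.
C1: derived state '-' in Taxon S only — an autapomorphy, so it tells us nothing about relationships among taxa.
C2 (derived state '+') is shared by Taxon P and Taxon S — a synapomorphy uniting that clade.
C3: derived state '+' in Taxon B only — an autapomorphy, so it tells us nothing about relationships among taxa.
Most parsimonious ingroup topology: ((Taxon S,Taxon P),Taxon B).
Taxon S and Taxon P form a cherry on this tree, so they are sister taxa.

Taxon P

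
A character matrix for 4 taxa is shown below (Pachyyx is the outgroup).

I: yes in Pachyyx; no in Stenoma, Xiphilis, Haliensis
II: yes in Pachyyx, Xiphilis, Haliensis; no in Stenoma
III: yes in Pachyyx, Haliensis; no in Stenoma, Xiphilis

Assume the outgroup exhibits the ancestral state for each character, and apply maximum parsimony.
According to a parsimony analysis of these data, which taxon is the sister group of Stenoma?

Xiphilis

The outgroup has state 'yes' for every character, so 'no' is the derived state throughout.
I (derived state 'no') is shared by all ingroup taxa — unites the whole ingroup.
II: derived state 'no' in Stenoma only — an autapomorphy, so it tells us nothing about relationships among taxa.
III: derived state 'no' in Stenoma and Xiphilis only — synapomorphy for {Stenoma, Xiphilis}.
Most parsimonious ingroup topology: ((Stenoma,Xiphilis),Haliensis).
Stenoma and Xiphilis form a cherry on this tree, so they are sister taxa.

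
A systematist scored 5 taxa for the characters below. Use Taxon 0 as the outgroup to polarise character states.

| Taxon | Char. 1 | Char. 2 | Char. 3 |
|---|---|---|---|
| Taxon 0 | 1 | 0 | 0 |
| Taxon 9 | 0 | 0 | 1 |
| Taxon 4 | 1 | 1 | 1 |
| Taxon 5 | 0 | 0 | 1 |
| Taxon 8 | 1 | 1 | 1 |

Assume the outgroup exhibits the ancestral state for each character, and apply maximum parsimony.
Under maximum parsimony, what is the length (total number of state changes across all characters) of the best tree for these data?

3

Character polarity is set by the outgroup: the derived state is whichever differs from the outgroup's state, so for Char. 1 the derived state is '0', and for the remaining characters it is '1'.
Char. 1 (derived state '0') is shared by Taxon 5 and Taxon 9 — a synapomorphy uniting that clade.
Char. 2 (derived state '1') is shared by Taxon 4 and Taxon 8 — a synapomorphy uniting that clade.
All ingroup taxa share the derived state '1' for Char. 3; it defines the ingroup but does not resolve relationships within it.
Most parsimonious ingroup topology: ((Taxon 9,Taxon 5),(Taxon 4,Taxon 8)).
Changes per character on this tree: Char. 1: 1; Char. 2: 1; Char. 3: 1.
Total = 3.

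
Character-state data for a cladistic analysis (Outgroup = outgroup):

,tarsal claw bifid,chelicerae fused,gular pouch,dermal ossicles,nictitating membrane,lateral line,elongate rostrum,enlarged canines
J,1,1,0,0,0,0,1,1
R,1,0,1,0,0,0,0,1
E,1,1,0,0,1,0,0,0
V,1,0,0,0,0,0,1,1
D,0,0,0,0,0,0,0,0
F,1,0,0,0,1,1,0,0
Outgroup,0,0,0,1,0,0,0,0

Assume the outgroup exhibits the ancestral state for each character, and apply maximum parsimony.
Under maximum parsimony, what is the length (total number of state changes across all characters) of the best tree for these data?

9

Character polarity is set by the outgroup: the derived state is whichever differs from the outgroup's state, so for dermal ossicles the derived state is '0', and for the remaining characters it is '1'.
Only E, F, J, R, and V show the derived state '1' for tarsal claw bifid, supporting them as a clade.
chelicerae fused groups E and J, which is incompatible with the clades supported by the remaining characters; treating it as convergent (homoplasy) costs fewer steps than any alternative tree.
gular pouch: derived state '1' in R only — an autapomorphy, so it tells us nothing about relationships among taxa.
All ingroup taxa share the derived state '0' for dermal ossicles; it defines the ingroup but does not resolve relationships within it.
nictitating membrane (derived state '1') is shared by E and F — a synapomorphy uniting that clade.
lateral line (derived state '1') is unique to F (autapomorphy; uninformative for grouping).
elongate rostrum: derived state '1' in J and V only — synapomorphy for {J, V}.
enlarged canines: derived state '1' in J, R, and V only — synapomorphy for {J, R, V}.
Most parsimonious ingroup topology: ((((J,V),R),(E,F)),D).
Changes per character on this tree: tarsal claw bifid: 1; chelicerae fused: 2; gular pouch: 1; dermal ossicles: 1; nictitating membrane: 1; lateral line: 1; elongate rostrum: 1; enlarged canines: 1.
Total = 9.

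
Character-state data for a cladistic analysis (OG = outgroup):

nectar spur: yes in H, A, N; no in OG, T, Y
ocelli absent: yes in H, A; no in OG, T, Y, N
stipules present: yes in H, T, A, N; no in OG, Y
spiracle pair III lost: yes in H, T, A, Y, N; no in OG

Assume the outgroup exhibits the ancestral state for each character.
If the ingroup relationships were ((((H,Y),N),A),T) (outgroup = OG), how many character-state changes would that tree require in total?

Map each character onto ((((H,Y),N),A),T) (rooted by OG) and count the minimum state changes it requires (Fitch parsimony):
nectar spur: 2; ocelli absent: 2; stipules present: 2; spiracle pair III lost: 1.
Total tree length = 7.

7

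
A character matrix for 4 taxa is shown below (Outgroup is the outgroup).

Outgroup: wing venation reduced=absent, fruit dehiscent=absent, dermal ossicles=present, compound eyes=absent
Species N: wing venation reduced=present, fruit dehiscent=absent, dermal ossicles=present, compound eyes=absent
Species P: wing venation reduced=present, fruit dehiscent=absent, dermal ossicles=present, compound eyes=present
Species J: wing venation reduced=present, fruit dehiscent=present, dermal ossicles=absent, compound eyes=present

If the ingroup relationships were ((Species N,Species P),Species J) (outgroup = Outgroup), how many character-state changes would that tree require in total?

Map each character onto ((Species N,Species P),Species J) (rooted by Outgroup) and count the minimum state changes it requires (Fitch parsimony):
wing venation reduced: 1; fruit dehiscent: 1; dermal ossicles: 1; compound eyes: 2.
Total tree length = 5.

5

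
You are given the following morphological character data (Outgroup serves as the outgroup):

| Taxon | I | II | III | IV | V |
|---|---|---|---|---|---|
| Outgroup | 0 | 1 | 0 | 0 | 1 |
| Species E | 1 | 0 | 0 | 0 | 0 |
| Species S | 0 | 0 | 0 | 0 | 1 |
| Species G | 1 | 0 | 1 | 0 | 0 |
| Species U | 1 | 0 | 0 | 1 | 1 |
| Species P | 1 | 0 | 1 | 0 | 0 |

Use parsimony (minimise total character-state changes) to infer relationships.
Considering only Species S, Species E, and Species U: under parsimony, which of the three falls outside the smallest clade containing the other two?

Species S

Character polarity is set by the outgroup: the derived state is whichever differs from the outgroup's state, so for II, V the derived state is '0', and for the remaining characters it is '1'.
I: derived state '1' in Species E, Species G, Species P, and Species U only — synapomorphy for {Species E, Species G, Species P, Species U}.
All ingroup taxa share the derived state '0' for II; it defines the ingroup but does not resolve relationships within it.
Only Species G and Species P show the derived state '1' for III, supporting them as a clade.
IV (derived state '1') is unique to Species U (autapomorphy; uninformative for grouping).
V (derived state '0') is shared by Species E, Species G, and Species P — a synapomorphy uniting that clade.
Most parsimonious ingroup topology: (((Species E,(Species G,Species P)),Species U),Species S).
Species E and Species U share a more recent common ancestor with each other than either does with Species S, so Species S is the least closely related of the three.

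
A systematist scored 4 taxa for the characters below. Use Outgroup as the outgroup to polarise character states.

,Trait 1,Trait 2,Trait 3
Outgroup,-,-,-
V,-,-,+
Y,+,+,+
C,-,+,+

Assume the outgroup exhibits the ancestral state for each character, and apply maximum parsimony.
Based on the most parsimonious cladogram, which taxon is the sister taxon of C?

Y

The outgroup has state '-' for every character, so '+' is the derived state throughout.
Trait 1 (derived state '+') is unique to Y (autapomorphy; uninformative for grouping).
Only C and Y show the derived state '+' for Trait 2, supporting them as a clade.
All ingroup taxa share the derived state '+' for Trait 3; it defines the ingroup but does not resolve relationships within it.
Most parsimonious ingroup topology: (V,(Y,C)).
C and Y form a cherry on this tree, so they are sister taxa.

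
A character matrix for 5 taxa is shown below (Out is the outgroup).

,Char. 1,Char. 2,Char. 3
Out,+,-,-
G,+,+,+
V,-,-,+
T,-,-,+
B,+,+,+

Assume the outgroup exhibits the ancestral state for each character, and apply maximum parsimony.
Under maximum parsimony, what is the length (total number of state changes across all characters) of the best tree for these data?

3

Character polarity is set by the outgroup: the derived state is whichever differs from the outgroup's state, so for Char. 1 the derived state is '-', and for the remaining characters it is '+'.
Char. 1 (derived state '-') is shared by T and V — a synapomorphy uniting that clade.
Char. 2: derived state '+' in B and G only — synapomorphy for {B, G}.
All ingroup taxa share the derived state '+' for Char. 3; it defines the ingroup but does not resolve relationships within it.
Most parsimonious ingroup topology: ((G,B),(V,T)).
Changes per character on this tree: Char. 1: 1; Char. 2: 1; Char. 3: 1.
Total = 3.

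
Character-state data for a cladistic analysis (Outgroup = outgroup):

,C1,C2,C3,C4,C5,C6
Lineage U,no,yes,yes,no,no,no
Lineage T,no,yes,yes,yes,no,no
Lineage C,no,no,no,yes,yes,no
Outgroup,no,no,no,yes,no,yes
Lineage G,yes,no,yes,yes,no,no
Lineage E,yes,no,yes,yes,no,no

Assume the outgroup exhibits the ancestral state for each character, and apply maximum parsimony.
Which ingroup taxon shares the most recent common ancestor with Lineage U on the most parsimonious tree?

Character polarity is set by the outgroup: the derived state is whichever differs from the outgroup's state, so for C4, C6 the derived state is 'no', and for the remaining characters it is 'yes'.
C1: derived state 'yes' in Lineage E and Lineage G only — synapomorphy for {Lineage E, Lineage G}.
C2 (derived state 'yes') is shared by Lineage T and Lineage U — a synapomorphy uniting that clade.
Only Lineage E, Lineage G, Lineage T, and Lineage U show the derived state 'yes' for C3, supporting them as a clade.
C4 (derived state 'no') is unique to Lineage U (autapomorphy; uninformative for grouping).
C5: derived state 'yes' in Lineage C only — an autapomorphy, so it tells us nothing about relationships among taxa.
C6 (derived state 'no') is shared by all ingroup taxa — unites the whole ingroup.
Most parsimonious ingroup topology: (Lineage C,((Lineage E,Lineage G),(Lineage U,Lineage T))).
Lineage U and Lineage T form a cherry on this tree, so they are sister taxa.

Lineage T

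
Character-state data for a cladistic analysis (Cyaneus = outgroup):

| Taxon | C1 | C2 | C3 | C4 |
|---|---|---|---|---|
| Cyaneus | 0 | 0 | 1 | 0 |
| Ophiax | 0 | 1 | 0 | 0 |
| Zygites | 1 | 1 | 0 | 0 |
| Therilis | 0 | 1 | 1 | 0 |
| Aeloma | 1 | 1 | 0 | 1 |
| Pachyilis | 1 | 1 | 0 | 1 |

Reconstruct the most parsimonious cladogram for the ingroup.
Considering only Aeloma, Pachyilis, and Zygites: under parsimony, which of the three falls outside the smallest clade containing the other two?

Character polarity is set by the outgroup: the derived state is whichever differs from the outgroup's state, so for C3 the derived state is '0', and for the remaining characters it is '1'.
C1: derived state '1' in Aeloma, Pachyilis, and Zygites only — synapomorphy for {Aeloma, Pachyilis, Zygites}.
C2 (derived state '1') is shared by all ingroup taxa — unites the whole ingroup.
C3 (derived state '0') is shared by Aeloma, Ophiax, Pachyilis, and Zygites — a synapomorphy uniting that clade.
C4 (derived state '1') is shared by Aeloma and Pachyilis — a synapomorphy uniting that clade.
Most parsimonious ingroup topology: ((Ophiax,(Zygites,(Aeloma,Pachyilis))),Therilis).
Aeloma and Pachyilis share a more recent common ancestor with each other than either does with Zygites, so Zygites is the least closely related of the three.

Zygites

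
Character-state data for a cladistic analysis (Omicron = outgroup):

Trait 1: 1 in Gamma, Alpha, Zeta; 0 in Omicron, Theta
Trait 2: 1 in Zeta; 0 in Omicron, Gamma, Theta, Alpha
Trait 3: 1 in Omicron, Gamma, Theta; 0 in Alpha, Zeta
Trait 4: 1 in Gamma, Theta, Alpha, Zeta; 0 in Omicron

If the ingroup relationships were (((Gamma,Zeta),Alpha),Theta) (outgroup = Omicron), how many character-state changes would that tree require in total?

5

Map each character onto (((Gamma,Zeta),Alpha),Theta) (rooted by Omicron) and count the minimum state changes it requires (Fitch parsimony):
Trait 1: 1; Trait 2: 1; Trait 3: 2; Trait 4: 1.
Total tree length = 5.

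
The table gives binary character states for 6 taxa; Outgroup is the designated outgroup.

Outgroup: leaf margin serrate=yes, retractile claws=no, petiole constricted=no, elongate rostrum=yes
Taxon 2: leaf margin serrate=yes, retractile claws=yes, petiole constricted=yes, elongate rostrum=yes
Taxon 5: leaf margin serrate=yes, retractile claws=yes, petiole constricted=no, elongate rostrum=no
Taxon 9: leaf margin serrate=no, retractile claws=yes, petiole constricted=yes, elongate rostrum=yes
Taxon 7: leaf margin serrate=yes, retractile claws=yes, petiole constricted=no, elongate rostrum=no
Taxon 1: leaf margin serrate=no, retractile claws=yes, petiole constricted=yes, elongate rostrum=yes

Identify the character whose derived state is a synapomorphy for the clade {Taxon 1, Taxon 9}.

leaf margin serrate

Character polarity is set by the outgroup: the derived state is whichever differs from the outgroup's state, so for leaf margin serrate, elongate rostrum the derived state is 'no', and for the remaining characters it is 'yes'.
Only Taxon 1 and Taxon 9 show the derived state 'no' for leaf margin serrate, supporting them as a clade.
All ingroup taxa share the derived state 'yes' for retractile claws; it defines the ingroup but does not resolve relationships within it.
petiole constricted (derived state 'yes') is shared by Taxon 1, Taxon 2, and Taxon 9 — a synapomorphy uniting that clade.
Only Taxon 5 and Taxon 7 show the derived state 'no' for elongate rostrum, supporting them as a clade.
Most parsimonious ingroup topology: ((Taxon 2,(Taxon 9,Taxon 1)),(Taxon 5,Taxon 7)).
The clade {Taxon 1, Taxon 9} is supported by leaf margin serrate: its derived state 'no' occurs in exactly those taxa and in no other taxon (including the outgroup).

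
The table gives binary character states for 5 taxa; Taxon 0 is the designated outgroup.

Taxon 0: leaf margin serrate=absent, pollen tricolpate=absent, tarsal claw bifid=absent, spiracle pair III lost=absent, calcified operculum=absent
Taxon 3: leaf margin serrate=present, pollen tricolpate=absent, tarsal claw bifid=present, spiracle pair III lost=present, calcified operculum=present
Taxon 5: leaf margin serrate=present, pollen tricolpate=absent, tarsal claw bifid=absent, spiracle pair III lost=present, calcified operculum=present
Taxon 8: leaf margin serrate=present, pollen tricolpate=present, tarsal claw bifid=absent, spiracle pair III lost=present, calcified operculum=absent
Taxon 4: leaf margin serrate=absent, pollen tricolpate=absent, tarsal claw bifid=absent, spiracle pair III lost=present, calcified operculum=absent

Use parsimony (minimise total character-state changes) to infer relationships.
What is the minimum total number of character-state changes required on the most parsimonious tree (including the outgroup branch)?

5

The outgroup has state 'absent' for every character, so 'present' is the derived state throughout.
leaf margin serrate: derived state 'present' in Taxon 3, Taxon 5, and Taxon 8 only — synapomorphy for {Taxon 3, Taxon 5, Taxon 8}.
pollen tricolpate (derived state 'present') is unique to Taxon 8 (autapomorphy; uninformative for grouping).
tarsal claw bifid (derived state 'present') is unique to Taxon 3 (autapomorphy; uninformative for grouping).
spiracle pair III lost (derived state 'present') is shared by all ingroup taxa — unites the whole ingroup.
calcified operculum (derived state 'present') is shared by Taxon 3 and Taxon 5 — a synapomorphy uniting that clade.
Most parsimonious ingroup topology: (((Taxon 3,Taxon 5),Taxon 8),Taxon 4).
Changes per character on this tree: leaf margin serrate: 1; pollen tricolpate: 1; tarsal claw bifid: 1; spiracle pair III lost: 1; calcified operculum: 1.
Total = 5.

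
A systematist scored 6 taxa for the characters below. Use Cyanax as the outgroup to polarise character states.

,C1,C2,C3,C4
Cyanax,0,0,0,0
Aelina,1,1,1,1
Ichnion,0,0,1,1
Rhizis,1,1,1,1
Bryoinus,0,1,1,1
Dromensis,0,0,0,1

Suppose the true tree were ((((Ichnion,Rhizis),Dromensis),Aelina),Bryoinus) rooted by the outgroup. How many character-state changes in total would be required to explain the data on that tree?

Map each character onto ((((Ichnion,Rhizis),Dromensis),Aelina),Bryoinus) (rooted by Cyanax) and count the minimum state changes it requires (Fitch parsimony):
C1: 2; C2: 3; C3: 2; C4: 1.
Total tree length = 8.

8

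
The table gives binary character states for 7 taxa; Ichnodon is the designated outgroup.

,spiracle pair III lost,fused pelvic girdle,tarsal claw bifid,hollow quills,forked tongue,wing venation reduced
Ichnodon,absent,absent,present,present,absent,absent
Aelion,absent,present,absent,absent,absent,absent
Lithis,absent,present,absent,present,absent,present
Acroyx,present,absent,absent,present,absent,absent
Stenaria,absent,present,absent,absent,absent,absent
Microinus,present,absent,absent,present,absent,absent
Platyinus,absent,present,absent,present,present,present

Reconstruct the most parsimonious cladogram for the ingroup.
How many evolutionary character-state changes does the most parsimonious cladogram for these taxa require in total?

6

Character polarity is set by the outgroup: the derived state is whichever differs from the outgroup's state, so for tarsal claw bifid, hollow quills the derived state is 'absent', and for the remaining characters it is 'present'.
spiracle pair III lost: derived state 'present' in Acroyx and Microinus only — synapomorphy for {Acroyx, Microinus}.
fused pelvic girdle: derived state 'present' in Aelion, Lithis, Platyinus, and Stenaria only — synapomorphy for {Aelion, Lithis, Platyinus, Stenaria}.
All ingroup taxa share the derived state 'absent' for tarsal claw bifid; it defines the ingroup but does not resolve relationships within it.
Only Aelion and Stenaria show the derived state 'absent' for hollow quills, supporting them as a clade.
forked tongue (derived state 'present') is unique to Platyinus (autapomorphy; uninformative for grouping).
wing venation reduced (derived state 'present') is shared by Lithis and Platyinus — a synapomorphy uniting that clade.
Most parsimonious ingroup topology: (((Aelion,Stenaria),(Lithis,Platyinus)),(Acroyx,Microinus)).
Changes per character on this tree: spiracle pair III lost: 1; fused pelvic girdle: 1; tarsal claw bifid: 1; hollow quills: 1; forked tongue: 1; wing venation reduced: 1.
Total = 6.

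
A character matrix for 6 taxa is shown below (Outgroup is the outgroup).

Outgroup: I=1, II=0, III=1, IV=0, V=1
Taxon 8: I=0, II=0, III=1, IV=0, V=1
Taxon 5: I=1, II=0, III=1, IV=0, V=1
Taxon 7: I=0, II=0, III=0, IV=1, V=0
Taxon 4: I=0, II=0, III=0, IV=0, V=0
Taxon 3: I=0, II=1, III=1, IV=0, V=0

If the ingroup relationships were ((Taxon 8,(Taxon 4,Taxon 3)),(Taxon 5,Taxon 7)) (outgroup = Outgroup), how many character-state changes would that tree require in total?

Map each character onto ((Taxon 8,(Taxon 4,Taxon 3)),(Taxon 5,Taxon 7)) (rooted by Outgroup) and count the minimum state changes it requires (Fitch parsimony):
I: 2; II: 1; III: 2; IV: 1; V: 2.
Total tree length = 8.

8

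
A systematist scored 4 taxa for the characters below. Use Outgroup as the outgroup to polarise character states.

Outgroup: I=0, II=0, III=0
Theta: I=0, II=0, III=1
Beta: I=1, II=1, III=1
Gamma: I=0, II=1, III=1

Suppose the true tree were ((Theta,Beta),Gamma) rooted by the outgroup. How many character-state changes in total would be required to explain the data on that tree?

4

Map each character onto ((Theta,Beta),Gamma) (rooted by Outgroup) and count the minimum state changes it requires (Fitch parsimony):
I: 1; II: 2; III: 1.
Total tree length = 4.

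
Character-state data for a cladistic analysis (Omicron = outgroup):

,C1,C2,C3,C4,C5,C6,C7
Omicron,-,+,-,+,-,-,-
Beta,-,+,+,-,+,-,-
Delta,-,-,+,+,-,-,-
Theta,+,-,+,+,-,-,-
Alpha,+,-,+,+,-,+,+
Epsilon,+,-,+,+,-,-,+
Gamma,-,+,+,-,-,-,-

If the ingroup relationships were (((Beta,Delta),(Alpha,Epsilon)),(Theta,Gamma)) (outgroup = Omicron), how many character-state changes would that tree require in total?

Map each character onto (((Beta,Delta),(Alpha,Epsilon)),(Theta,Gamma)) (rooted by Omicron) and count the minimum state changes it requires (Fitch parsimony):
C1: 2; C2: 3; C3: 1; C4: 2; C5: 1; C6: 1; C7: 1.
Total tree length = 11.

11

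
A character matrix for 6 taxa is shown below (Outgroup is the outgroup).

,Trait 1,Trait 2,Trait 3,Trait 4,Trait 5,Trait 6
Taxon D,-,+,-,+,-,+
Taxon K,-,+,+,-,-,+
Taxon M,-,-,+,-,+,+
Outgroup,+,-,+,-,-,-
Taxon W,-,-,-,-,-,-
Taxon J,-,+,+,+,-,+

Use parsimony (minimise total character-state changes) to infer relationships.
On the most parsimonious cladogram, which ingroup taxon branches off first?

Taxon W

Character polarity is set by the outgroup: the derived state is whichever differs from the outgroup's state, so for Trait 1, Trait 3 the derived state is '-', and for the remaining characters it is '+'.
Trait 1 (derived state '-') is shared by all ingroup taxa — unites the whole ingroup.
Trait 2: derived state '+' in Taxon D, Taxon J, and Taxon K only — synapomorphy for {Taxon D, Taxon J, Taxon K}.
Trait 3 (state '-') occurs in Taxon D and Taxon W but conflicts with the nesting implied by the other characters — most parsimoniously interpreted as homoplasy.
Trait 4: derived state '+' in Taxon D and Taxon J only — synapomorphy for {Taxon D, Taxon J}.
Trait 5: derived state '+' in Taxon M only — an autapomorphy, so it tells us nothing about relationships among taxa.
Only Taxon D, Taxon J, Taxon K, and Taxon M show the derived state '+' for Trait 6, supporting them as a clade.
Most parsimonious ingroup topology: ((Taxon M,(Taxon K,(Taxon J,Taxon D))),Taxon W).
Taxon W is sister to the clade containing all other ingroup taxa, so it is the earliest-diverging (most basal) ingroup lineage.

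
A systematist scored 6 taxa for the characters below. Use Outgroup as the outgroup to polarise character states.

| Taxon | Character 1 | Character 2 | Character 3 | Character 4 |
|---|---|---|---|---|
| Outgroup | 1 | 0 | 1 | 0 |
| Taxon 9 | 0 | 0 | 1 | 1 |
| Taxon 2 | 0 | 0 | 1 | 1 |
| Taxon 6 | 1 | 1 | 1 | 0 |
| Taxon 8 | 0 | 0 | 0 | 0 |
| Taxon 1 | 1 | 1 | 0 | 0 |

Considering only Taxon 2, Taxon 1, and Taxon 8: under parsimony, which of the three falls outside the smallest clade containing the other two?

Taxon 1

Character polarity is set by the outgroup: the derived state is whichever differs from the outgroup's state, so for Character 1, Character 3 the derived state is '0', and for the remaining characters it is '1'.
Only Taxon 2, Taxon 8, and Taxon 9 show the derived state '0' for Character 1, supporting them as a clade.
Character 2: derived state '1' in Taxon 1 and Taxon 6 only — synapomorphy for {Taxon 1, Taxon 6}.
Character 3 (state '0') occurs in Taxon 1 and Taxon 8 but conflicts with the nesting implied by the other characters — most parsimoniously interpreted as homoplasy.
Only Taxon 2 and Taxon 9 show the derived state '1' for Character 4, supporting them as a clade.
Most parsimonious ingroup topology: (((Taxon 9,Taxon 2),Taxon 8),(Taxon 6,Taxon 1)).
Taxon 2 and Taxon 8 share a more recent common ancestor with each other than either does with Taxon 1, so Taxon 1 is the least closely related of the three.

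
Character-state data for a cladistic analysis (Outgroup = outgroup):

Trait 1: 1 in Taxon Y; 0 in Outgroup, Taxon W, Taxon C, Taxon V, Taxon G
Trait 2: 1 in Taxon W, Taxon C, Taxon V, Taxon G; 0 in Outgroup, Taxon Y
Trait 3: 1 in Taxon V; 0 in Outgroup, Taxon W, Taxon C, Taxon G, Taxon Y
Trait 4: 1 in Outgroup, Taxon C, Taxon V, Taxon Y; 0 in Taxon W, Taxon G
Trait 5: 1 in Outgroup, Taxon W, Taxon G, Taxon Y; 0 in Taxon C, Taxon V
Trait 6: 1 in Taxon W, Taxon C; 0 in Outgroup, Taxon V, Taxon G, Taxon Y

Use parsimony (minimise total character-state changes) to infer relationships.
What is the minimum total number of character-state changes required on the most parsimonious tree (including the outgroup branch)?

7

Character polarity is set by the outgroup: the derived state is whichever differs from the outgroup's state, so for Trait 4, Trait 5 the derived state is '0', and for the remaining characters it is '1'.
Trait 1: derived state '1' in Taxon Y only — an autapomorphy, so it tells us nothing about relationships among taxa.
Trait 2: derived state '1' in Taxon C, Taxon G, Taxon V, and Taxon W only — synapomorphy for {Taxon C, Taxon G, Taxon V, Taxon W}.
Trait 3 (derived state '1') is unique to Taxon V (autapomorphy; uninformative for grouping).
Trait 4: derived state '0' in Taxon G and Taxon W only — synapomorphy for {Taxon G, Taxon W}.
Trait 5 (derived state '0') is shared by Taxon C and Taxon V — a synapomorphy uniting that clade.
Trait 6 (state '1') occurs in Taxon C and Taxon W but conflicts with the nesting implied by the other characters — most parsimoniously interpreted as homoplasy.
Most parsimonious ingroup topology: (((Taxon W,Taxon G),(Taxon C,Taxon V)),Taxon Y).
Changes per character on this tree: Trait 1: 1; Trait 2: 1; Trait 3: 1; Trait 4: 1; Trait 5: 1; Trait 6: 2.
Total = 7.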